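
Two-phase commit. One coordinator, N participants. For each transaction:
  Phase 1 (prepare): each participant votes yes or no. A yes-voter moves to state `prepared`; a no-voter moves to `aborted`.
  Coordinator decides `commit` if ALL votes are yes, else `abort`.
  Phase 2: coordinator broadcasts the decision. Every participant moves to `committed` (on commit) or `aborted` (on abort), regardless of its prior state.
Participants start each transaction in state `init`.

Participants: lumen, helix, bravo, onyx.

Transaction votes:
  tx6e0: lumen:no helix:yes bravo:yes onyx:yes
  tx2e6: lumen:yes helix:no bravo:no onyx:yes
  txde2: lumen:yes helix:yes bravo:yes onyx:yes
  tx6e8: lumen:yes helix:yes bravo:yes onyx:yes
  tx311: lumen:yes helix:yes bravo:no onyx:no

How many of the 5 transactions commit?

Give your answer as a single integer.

Answer: 2

Derivation:
tx6e0: no from lumen -> abort (commits=0)
tx2e6: no from helix, bravo -> abort (commits=0)
txde2: all yes -> commit (commits=1)
tx6e8: all yes -> commit (commits=2)
tx311: no from bravo, onyx -> abort (commits=2)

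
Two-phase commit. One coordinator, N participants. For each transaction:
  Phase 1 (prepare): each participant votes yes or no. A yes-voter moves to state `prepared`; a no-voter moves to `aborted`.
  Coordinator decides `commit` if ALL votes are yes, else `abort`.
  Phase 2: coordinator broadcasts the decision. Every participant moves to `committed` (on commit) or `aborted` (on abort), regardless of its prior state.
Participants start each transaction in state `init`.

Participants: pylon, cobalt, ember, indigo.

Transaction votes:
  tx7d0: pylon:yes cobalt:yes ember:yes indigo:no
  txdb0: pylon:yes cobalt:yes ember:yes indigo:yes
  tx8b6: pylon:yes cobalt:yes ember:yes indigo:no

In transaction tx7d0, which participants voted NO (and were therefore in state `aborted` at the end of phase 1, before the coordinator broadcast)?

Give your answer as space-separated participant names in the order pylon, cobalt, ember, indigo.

Answer: indigo

Derivation:
Txn tx7d0 phase 1: pylon yes -> prepared; cobalt yes -> prepared; ember yes -> prepared; indigo no -> aborted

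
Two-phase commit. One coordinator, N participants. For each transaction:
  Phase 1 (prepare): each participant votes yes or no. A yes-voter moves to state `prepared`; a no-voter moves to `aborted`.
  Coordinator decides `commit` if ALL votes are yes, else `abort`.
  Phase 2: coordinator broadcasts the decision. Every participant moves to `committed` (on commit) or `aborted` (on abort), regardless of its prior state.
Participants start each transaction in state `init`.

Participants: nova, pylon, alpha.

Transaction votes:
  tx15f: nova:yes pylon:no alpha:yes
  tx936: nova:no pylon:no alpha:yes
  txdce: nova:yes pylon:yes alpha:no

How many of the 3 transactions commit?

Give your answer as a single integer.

Answer: 0

Derivation:
tx15f: no from pylon -> abort (commits=0)
tx936: no from nova, pylon -> abort (commits=0)
txdce: no from alpha -> abort (commits=0)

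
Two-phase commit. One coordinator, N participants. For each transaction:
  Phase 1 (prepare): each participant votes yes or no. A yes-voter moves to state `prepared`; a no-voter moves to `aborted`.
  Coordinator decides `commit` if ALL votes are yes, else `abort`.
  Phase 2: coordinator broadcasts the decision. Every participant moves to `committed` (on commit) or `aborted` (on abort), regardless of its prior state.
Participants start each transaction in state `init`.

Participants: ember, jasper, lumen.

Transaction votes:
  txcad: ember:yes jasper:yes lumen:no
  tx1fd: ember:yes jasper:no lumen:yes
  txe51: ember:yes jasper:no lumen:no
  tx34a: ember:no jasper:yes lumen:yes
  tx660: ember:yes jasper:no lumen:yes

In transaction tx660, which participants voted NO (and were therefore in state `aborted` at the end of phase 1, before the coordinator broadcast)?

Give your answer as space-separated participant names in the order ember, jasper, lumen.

Txn tx660 phase 1: ember yes -> prepared; jasper no -> aborted; lumen yes -> prepared

Answer: jasper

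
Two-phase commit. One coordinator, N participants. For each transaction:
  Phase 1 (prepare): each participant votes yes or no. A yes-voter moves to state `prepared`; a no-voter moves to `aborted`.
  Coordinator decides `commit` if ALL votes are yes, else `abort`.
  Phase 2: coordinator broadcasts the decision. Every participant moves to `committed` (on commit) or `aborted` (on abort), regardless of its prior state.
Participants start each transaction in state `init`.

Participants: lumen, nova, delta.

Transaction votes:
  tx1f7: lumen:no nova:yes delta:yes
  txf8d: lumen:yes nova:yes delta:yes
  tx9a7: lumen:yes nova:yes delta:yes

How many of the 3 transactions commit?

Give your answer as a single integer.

Answer: 2

Derivation:
tx1f7: no from lumen -> abort (commits=0)
txf8d: all yes -> commit (commits=1)
tx9a7: all yes -> commit (commits=2)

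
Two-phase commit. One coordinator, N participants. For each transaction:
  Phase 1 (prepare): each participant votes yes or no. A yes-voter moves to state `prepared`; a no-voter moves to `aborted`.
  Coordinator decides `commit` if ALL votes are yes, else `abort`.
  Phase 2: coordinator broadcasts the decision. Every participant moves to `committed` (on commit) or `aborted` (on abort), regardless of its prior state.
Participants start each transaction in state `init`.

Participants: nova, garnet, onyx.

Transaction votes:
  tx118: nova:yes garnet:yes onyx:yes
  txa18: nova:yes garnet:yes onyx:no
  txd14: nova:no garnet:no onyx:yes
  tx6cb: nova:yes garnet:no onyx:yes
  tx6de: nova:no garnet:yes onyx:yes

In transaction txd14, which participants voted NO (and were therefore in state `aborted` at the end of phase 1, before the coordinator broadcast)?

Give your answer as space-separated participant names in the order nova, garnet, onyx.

Txn txd14 phase 1: nova no -> aborted; garnet no -> aborted; onyx yes -> prepared

Answer: nova garnet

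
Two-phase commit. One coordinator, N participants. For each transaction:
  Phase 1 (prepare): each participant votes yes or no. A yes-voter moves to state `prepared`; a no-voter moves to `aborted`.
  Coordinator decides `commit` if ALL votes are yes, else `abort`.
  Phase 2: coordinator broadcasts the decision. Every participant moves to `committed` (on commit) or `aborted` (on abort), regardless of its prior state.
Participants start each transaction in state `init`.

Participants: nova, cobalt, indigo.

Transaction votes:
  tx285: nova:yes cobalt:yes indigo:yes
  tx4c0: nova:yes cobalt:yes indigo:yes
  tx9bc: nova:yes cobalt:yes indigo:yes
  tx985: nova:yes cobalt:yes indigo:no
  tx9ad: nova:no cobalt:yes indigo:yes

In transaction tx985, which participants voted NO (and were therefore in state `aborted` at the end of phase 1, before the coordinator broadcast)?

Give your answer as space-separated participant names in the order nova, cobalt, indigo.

Txn tx985 phase 1: nova yes -> prepared; cobalt yes -> prepared; indigo no -> aborted

Answer: indigo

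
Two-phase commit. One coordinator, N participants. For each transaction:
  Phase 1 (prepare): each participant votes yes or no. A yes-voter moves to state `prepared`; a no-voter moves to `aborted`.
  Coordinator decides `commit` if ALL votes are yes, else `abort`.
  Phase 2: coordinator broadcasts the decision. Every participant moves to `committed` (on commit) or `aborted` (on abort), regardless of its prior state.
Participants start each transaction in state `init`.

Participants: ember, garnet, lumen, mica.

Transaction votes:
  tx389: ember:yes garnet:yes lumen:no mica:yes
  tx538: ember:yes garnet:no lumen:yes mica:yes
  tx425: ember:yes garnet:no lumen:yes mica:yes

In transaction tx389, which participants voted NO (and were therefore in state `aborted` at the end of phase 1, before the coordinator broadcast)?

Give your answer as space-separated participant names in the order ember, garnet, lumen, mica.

Txn tx389 phase 1: ember yes -> prepared; garnet yes -> prepared; lumen no -> aborted; mica yes -> prepared

Answer: lumen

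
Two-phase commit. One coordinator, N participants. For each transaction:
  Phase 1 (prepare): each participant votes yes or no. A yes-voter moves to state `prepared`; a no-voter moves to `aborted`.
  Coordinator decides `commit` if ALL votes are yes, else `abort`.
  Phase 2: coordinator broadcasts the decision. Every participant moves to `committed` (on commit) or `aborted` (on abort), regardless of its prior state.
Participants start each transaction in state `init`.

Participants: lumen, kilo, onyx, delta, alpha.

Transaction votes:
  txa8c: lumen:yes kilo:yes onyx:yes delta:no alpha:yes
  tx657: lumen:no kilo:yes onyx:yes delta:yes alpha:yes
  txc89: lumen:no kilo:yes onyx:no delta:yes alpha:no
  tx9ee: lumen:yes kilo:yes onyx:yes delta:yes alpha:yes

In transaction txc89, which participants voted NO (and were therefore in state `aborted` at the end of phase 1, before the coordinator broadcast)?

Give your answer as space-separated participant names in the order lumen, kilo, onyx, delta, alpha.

Answer: lumen onyx alpha

Derivation:
Txn txc89 phase 1: lumen no -> aborted; kilo yes -> prepared; onyx no -> aborted; delta yes -> prepared; alpha no -> aborted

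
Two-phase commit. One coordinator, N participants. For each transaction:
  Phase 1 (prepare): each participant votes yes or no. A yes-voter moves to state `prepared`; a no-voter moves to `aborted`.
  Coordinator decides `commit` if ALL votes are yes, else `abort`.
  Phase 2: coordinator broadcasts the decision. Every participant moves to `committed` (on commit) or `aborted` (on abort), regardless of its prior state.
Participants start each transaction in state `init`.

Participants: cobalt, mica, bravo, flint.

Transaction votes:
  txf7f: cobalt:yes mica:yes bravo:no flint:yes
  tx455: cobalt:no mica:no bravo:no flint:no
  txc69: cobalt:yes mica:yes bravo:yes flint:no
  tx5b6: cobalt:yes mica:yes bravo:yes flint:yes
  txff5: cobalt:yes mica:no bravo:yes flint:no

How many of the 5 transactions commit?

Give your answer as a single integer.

txf7f: no from bravo -> abort (commits=0)
tx455: no from cobalt, mica, bravo, flint -> abort (commits=0)
txc69: no from flint -> abort (commits=0)
tx5b6: all yes -> commit (commits=1)
txff5: no from mica, flint -> abort (commits=1)

Answer: 1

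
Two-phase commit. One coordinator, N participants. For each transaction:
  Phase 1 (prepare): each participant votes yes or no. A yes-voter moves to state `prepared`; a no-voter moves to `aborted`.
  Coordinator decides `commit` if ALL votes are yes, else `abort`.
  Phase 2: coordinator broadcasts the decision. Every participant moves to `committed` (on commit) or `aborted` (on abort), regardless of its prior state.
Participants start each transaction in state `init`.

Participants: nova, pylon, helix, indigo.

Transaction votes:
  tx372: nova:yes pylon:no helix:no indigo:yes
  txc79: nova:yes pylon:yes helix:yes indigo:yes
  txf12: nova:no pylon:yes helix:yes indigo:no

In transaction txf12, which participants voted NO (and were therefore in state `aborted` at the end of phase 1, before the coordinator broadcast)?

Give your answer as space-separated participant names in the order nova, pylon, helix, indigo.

Txn txf12 phase 1: nova no -> aborted; pylon yes -> prepared; helix yes -> prepared; indigo no -> aborted

Answer: nova indigo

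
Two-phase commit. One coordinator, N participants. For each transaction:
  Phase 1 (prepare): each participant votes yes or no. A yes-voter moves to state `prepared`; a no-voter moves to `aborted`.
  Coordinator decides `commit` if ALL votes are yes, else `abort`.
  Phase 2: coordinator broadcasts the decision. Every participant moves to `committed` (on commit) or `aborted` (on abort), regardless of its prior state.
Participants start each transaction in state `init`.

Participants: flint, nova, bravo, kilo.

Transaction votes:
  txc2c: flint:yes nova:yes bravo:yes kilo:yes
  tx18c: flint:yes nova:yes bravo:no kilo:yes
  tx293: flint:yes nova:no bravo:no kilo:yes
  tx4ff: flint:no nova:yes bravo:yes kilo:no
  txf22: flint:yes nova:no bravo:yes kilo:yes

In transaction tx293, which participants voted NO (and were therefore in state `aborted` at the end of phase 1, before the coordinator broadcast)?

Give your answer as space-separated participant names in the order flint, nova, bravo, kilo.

Txn tx293 phase 1: flint yes -> prepared; nova no -> aborted; bravo no -> aborted; kilo yes -> prepared

Answer: nova bravo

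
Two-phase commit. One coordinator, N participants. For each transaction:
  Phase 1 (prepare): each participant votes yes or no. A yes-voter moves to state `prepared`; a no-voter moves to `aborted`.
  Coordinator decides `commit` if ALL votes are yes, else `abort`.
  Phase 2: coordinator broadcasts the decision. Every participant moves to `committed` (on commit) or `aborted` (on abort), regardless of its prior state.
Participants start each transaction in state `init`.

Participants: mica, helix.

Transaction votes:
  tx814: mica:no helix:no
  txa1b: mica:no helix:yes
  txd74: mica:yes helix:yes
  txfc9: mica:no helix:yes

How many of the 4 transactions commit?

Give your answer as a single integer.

tx814: no from mica, helix -> abort (commits=0)
txa1b: no from mica -> abort (commits=0)
txd74: all yes -> commit (commits=1)
txfc9: no from mica -> abort (commits=1)

Answer: 1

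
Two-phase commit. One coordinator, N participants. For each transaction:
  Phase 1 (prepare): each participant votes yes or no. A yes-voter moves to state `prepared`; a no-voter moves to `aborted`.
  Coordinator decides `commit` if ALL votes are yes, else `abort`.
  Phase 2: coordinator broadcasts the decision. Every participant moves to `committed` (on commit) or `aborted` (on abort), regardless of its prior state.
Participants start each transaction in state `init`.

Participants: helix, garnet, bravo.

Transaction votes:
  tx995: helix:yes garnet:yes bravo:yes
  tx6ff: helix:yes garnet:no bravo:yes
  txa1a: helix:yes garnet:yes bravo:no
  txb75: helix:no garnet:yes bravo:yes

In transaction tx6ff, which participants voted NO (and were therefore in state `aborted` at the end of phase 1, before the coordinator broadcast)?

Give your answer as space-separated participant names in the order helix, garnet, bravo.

Answer: garnet

Derivation:
Txn tx6ff phase 1: helix yes -> prepared; garnet no -> aborted; bravo yes -> prepared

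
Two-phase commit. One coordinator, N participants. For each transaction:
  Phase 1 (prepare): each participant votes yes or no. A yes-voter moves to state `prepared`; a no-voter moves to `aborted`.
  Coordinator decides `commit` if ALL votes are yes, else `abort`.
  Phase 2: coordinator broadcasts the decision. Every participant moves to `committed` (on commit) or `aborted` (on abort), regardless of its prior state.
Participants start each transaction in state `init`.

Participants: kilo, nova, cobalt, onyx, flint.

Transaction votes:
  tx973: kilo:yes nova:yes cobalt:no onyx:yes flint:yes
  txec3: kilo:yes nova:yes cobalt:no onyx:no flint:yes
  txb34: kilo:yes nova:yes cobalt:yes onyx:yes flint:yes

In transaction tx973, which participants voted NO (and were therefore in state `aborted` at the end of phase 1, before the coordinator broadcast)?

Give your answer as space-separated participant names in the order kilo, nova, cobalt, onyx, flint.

Txn tx973 phase 1: kilo yes -> prepared; nova yes -> prepared; cobalt no -> aborted; onyx yes -> prepared; flint yes -> prepared

Answer: cobalt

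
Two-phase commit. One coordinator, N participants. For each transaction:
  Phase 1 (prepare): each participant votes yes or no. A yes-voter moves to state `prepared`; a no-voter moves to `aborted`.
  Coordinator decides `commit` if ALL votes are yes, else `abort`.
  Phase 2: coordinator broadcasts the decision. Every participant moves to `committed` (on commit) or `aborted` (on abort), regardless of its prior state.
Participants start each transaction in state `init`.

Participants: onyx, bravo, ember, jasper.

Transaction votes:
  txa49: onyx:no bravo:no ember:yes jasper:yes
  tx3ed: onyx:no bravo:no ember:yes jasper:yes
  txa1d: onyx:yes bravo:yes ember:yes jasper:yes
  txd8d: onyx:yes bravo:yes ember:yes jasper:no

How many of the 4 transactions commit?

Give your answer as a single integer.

txa49: no from onyx, bravo -> abort (commits=0)
tx3ed: no from onyx, bravo -> abort (commits=0)
txa1d: all yes -> commit (commits=1)
txd8d: no from jasper -> abort (commits=1)

Answer: 1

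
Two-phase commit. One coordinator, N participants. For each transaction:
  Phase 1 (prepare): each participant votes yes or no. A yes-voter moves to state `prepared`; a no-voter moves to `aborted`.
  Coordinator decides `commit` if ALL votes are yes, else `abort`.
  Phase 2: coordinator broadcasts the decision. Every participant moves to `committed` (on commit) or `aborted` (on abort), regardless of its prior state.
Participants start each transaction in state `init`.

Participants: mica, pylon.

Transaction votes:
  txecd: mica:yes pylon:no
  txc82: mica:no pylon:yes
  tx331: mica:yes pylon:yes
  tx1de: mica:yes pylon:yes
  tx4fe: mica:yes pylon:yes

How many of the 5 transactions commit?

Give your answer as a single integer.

Answer: 3

Derivation:
txecd: no from pylon -> abort (commits=0)
txc82: no from mica -> abort (commits=0)
tx331: all yes -> commit (commits=1)
tx1de: all yes -> commit (commits=2)
tx4fe: all yes -> commit (commits=3)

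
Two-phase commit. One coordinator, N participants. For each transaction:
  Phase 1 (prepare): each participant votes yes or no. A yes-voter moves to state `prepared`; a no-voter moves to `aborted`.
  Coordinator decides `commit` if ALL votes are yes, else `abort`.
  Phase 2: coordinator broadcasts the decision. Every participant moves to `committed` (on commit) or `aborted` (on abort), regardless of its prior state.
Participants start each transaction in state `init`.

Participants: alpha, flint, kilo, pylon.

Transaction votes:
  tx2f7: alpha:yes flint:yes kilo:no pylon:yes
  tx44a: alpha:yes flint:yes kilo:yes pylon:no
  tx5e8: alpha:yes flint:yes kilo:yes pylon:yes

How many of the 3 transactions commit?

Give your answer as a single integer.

Answer: 1

Derivation:
tx2f7: no from kilo -> abort (commits=0)
tx44a: no from pylon -> abort (commits=0)
tx5e8: all yes -> commit (commits=1)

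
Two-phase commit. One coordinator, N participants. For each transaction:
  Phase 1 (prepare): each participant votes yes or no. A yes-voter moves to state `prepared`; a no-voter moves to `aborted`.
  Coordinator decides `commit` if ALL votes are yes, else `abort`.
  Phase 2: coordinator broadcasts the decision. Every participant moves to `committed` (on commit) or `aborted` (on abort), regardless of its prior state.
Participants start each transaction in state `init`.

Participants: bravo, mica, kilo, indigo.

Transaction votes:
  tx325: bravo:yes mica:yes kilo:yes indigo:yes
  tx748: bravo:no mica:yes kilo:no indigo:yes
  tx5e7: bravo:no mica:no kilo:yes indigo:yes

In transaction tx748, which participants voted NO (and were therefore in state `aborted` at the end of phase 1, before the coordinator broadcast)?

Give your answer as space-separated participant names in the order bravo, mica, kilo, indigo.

Txn tx748 phase 1: bravo no -> aborted; mica yes -> prepared; kilo no -> aborted; indigo yes -> prepared

Answer: bravo kilo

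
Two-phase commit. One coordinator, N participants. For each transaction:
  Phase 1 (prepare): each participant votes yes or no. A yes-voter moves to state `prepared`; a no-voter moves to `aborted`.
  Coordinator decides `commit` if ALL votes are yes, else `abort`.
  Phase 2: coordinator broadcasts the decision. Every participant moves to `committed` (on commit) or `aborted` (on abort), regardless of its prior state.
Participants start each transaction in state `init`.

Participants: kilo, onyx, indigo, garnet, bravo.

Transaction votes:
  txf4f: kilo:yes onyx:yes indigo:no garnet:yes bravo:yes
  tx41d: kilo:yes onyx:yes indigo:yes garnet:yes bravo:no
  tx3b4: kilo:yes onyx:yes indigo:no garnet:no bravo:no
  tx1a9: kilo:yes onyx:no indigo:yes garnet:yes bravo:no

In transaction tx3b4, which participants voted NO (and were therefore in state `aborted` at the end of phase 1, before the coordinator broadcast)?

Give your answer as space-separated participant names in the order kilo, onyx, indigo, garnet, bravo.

Txn tx3b4 phase 1: kilo yes -> prepared; onyx yes -> prepared; indigo no -> aborted; garnet no -> aborted; bravo no -> aborted

Answer: indigo garnet bravo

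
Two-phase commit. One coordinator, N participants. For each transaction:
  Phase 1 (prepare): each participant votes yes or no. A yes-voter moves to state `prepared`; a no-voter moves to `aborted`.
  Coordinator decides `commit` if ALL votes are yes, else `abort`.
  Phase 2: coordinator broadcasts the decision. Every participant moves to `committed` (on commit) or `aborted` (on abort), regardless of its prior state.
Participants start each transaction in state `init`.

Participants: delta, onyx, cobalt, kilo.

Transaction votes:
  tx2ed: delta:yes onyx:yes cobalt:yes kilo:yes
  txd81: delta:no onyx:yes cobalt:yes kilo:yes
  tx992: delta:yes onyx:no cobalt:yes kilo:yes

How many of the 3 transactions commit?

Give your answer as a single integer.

Answer: 1

Derivation:
tx2ed: all yes -> commit (commits=1)
txd81: no from delta -> abort (commits=1)
tx992: no from onyx -> abort (commits=1)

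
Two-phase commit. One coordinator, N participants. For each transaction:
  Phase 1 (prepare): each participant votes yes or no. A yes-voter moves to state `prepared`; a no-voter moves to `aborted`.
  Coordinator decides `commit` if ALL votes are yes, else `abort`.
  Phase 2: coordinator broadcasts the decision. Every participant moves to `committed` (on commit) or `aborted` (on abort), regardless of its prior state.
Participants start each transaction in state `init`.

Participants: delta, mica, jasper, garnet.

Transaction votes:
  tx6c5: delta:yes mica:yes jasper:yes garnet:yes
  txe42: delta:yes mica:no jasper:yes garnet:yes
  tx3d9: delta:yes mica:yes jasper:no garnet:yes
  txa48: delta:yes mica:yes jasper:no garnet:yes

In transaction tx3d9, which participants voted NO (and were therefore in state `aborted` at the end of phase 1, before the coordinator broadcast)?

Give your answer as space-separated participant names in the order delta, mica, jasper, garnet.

Txn tx3d9 phase 1: delta yes -> prepared; mica yes -> prepared; jasper no -> aborted; garnet yes -> prepared

Answer: jasper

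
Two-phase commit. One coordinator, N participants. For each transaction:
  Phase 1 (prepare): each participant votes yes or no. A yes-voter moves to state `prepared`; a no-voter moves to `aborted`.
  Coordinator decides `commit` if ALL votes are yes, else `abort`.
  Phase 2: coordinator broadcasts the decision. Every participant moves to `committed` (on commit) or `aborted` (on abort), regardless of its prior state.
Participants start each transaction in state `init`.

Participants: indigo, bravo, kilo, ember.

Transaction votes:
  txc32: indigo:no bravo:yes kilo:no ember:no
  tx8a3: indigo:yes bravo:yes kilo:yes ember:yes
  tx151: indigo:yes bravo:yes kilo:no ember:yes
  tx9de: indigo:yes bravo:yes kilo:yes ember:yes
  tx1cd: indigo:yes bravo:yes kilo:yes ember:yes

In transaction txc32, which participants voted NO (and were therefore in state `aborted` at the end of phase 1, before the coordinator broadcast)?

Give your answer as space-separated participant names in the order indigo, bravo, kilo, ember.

Answer: indigo kilo ember

Derivation:
Txn txc32 phase 1: indigo no -> aborted; bravo yes -> prepared; kilo no -> aborted; ember no -> aborted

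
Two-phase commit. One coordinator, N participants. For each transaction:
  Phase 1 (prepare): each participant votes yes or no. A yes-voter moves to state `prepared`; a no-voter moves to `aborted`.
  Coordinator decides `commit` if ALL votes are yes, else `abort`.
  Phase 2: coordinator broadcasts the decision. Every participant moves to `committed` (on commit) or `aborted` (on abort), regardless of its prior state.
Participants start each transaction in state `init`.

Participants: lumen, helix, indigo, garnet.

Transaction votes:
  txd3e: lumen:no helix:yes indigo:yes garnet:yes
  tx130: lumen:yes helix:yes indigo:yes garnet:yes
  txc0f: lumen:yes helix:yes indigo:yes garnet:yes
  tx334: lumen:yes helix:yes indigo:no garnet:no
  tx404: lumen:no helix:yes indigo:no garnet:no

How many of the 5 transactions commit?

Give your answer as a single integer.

Answer: 2

Derivation:
txd3e: no from lumen -> abort (commits=0)
tx130: all yes -> commit (commits=1)
txc0f: all yes -> commit (commits=2)
tx334: no from indigo, garnet -> abort (commits=2)
tx404: no from lumen, indigo, garnet -> abort (commits=2)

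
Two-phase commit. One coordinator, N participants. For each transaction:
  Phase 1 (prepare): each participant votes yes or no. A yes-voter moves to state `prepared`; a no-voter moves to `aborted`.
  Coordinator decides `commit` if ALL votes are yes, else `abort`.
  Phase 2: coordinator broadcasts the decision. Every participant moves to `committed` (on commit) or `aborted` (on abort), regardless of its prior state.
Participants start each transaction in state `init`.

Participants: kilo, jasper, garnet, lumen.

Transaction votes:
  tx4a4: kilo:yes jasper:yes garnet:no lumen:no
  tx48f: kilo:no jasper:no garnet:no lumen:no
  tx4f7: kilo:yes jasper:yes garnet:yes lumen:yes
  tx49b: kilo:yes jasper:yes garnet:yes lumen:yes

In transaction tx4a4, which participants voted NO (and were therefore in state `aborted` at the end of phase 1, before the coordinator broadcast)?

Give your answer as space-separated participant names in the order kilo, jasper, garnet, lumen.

Txn tx4a4 phase 1: kilo yes -> prepared; jasper yes -> prepared; garnet no -> aborted; lumen no -> aborted

Answer: garnet lumen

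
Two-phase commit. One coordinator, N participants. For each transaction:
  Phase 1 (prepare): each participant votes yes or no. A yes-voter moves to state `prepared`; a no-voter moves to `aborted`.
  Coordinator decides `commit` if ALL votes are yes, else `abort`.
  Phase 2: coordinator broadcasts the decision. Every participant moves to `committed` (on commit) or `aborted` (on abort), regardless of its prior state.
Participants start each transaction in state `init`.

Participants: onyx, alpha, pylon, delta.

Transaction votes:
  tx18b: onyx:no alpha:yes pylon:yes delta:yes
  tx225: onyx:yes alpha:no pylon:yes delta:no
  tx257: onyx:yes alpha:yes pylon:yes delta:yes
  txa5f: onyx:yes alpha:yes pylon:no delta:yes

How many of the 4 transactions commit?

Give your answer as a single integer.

tx18b: no from onyx -> abort (commits=0)
tx225: no from alpha, delta -> abort (commits=0)
tx257: all yes -> commit (commits=1)
txa5f: no from pylon -> abort (commits=1)

Answer: 1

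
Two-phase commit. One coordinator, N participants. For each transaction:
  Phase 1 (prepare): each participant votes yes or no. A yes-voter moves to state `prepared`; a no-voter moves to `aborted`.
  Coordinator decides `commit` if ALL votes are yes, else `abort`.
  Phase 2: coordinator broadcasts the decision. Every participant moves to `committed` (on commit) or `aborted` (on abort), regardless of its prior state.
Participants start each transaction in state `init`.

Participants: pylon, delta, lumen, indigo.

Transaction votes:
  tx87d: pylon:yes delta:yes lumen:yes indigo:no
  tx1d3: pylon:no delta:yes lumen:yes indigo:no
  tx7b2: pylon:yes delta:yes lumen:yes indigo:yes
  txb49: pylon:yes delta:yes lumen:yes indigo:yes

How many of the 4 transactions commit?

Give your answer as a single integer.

tx87d: no from indigo -> abort (commits=0)
tx1d3: no from pylon, indigo -> abort (commits=0)
tx7b2: all yes -> commit (commits=1)
txb49: all yes -> commit (commits=2)

Answer: 2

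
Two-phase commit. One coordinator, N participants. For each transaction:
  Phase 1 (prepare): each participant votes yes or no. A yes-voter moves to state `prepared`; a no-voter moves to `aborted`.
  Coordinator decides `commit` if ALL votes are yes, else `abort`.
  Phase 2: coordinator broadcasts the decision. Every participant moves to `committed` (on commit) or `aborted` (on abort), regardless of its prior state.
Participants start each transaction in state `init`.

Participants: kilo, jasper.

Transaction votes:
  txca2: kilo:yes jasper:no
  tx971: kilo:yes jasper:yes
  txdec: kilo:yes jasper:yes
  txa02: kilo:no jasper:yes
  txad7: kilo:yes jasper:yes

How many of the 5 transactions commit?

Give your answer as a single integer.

txca2: no from jasper -> abort (commits=0)
tx971: all yes -> commit (commits=1)
txdec: all yes -> commit (commits=2)
txa02: no from kilo -> abort (commits=2)
txad7: all yes -> commit (commits=3)

Answer: 3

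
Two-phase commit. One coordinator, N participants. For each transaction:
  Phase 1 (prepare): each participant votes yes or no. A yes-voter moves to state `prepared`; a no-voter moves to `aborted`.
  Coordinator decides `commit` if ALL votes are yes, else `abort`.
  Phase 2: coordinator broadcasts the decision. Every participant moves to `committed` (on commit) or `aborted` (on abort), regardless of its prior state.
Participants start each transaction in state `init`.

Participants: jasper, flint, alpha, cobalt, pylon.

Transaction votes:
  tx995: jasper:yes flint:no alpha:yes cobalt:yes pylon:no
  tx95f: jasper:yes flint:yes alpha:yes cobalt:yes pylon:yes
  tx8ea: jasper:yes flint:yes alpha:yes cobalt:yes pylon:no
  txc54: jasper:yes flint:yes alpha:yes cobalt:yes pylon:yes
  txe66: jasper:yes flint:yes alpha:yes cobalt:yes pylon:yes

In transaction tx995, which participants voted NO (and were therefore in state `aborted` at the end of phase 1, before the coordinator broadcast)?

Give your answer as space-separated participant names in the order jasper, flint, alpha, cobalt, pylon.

Txn tx995 phase 1: jasper yes -> prepared; flint no -> aborted; alpha yes -> prepared; cobalt yes -> prepared; pylon no -> aborted

Answer: flint pylon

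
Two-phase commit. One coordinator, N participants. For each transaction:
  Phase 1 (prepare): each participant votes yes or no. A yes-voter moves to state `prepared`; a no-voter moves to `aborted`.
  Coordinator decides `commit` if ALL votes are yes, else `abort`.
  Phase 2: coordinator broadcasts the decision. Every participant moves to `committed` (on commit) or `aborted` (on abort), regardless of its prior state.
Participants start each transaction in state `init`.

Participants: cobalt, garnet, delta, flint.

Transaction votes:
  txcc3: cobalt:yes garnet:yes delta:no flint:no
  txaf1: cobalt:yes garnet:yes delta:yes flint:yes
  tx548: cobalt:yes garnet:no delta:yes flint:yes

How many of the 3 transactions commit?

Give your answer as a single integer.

txcc3: no from delta, flint -> abort (commits=0)
txaf1: all yes -> commit (commits=1)
tx548: no from garnet -> abort (commits=1)

Answer: 1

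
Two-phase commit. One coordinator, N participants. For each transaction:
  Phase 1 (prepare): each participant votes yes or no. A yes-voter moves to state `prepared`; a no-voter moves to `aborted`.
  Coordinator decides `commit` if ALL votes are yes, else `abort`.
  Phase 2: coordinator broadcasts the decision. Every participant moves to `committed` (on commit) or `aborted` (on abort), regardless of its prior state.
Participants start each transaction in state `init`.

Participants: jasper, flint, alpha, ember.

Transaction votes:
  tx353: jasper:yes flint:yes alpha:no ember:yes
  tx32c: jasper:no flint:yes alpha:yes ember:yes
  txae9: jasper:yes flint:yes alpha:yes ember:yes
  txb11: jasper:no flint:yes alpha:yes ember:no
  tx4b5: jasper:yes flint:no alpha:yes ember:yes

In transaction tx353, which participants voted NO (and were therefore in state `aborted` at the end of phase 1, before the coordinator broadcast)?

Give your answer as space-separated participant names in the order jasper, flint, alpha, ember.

Txn tx353 phase 1: jasper yes -> prepared; flint yes -> prepared; alpha no -> aborted; ember yes -> prepared

Answer: alpha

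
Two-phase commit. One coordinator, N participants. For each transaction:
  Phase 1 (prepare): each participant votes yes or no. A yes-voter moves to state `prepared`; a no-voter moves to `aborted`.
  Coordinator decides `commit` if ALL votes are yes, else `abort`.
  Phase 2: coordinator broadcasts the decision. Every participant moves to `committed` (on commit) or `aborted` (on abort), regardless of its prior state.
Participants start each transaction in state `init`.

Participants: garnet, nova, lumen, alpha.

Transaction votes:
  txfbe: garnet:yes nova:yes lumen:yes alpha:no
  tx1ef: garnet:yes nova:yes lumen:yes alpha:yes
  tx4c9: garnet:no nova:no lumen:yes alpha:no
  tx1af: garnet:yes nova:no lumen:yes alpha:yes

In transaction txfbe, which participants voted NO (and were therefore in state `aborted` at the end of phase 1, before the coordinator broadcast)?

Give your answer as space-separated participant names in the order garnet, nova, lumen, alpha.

Answer: alpha

Derivation:
Txn txfbe phase 1: garnet yes -> prepared; nova yes -> prepared; lumen yes -> prepared; alpha no -> aborted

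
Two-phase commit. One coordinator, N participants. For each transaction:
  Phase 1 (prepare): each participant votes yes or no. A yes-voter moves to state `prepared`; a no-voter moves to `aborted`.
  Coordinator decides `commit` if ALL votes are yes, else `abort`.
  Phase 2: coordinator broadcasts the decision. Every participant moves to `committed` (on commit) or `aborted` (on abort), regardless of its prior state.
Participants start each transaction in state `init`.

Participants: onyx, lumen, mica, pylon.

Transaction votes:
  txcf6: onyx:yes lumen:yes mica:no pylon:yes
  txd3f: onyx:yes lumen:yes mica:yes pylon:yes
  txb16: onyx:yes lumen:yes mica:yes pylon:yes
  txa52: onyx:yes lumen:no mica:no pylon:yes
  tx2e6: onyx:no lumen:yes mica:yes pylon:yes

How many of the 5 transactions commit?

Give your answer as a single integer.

txcf6: no from mica -> abort (commits=0)
txd3f: all yes -> commit (commits=1)
txb16: all yes -> commit (commits=2)
txa52: no from lumen, mica -> abort (commits=2)
tx2e6: no from onyx -> abort (commits=2)

Answer: 2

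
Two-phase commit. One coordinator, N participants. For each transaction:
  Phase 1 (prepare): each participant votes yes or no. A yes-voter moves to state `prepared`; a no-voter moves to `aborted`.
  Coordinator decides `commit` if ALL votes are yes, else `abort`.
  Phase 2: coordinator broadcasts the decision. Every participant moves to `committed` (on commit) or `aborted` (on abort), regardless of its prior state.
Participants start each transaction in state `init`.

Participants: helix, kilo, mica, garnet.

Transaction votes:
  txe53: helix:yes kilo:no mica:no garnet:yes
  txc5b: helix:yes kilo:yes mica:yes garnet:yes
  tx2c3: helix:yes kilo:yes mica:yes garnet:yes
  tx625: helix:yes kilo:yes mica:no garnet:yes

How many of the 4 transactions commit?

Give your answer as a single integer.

Answer: 2

Derivation:
txe53: no from kilo, mica -> abort (commits=0)
txc5b: all yes -> commit (commits=1)
tx2c3: all yes -> commit (commits=2)
tx625: no from mica -> abort (commits=2)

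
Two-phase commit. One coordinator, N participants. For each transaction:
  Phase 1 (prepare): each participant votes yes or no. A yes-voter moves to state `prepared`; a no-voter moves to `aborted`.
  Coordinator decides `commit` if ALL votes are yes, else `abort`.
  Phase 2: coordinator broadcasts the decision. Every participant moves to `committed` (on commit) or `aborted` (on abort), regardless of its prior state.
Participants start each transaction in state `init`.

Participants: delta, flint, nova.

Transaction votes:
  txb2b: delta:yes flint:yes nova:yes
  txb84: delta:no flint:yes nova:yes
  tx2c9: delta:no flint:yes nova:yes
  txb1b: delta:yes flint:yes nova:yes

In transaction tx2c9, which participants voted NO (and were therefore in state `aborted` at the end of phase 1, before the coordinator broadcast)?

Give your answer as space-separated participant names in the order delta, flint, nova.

Txn tx2c9 phase 1: delta no -> aborted; flint yes -> prepared; nova yes -> prepared

Answer: delta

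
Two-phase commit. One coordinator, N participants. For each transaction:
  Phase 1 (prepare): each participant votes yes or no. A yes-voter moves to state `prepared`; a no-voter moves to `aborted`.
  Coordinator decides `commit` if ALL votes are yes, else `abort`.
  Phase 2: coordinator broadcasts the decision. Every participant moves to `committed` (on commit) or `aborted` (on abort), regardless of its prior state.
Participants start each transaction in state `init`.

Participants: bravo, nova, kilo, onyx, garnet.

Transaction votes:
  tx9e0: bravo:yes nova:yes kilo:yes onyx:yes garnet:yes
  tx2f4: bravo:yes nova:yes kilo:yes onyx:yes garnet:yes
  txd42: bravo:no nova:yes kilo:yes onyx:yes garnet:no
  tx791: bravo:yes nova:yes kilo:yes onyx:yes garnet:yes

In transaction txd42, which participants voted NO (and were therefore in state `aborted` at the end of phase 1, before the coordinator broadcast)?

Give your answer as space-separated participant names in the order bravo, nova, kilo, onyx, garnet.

Txn txd42 phase 1: bravo no -> aborted; nova yes -> prepared; kilo yes -> prepared; onyx yes -> prepared; garnet no -> aborted

Answer: bravo garnet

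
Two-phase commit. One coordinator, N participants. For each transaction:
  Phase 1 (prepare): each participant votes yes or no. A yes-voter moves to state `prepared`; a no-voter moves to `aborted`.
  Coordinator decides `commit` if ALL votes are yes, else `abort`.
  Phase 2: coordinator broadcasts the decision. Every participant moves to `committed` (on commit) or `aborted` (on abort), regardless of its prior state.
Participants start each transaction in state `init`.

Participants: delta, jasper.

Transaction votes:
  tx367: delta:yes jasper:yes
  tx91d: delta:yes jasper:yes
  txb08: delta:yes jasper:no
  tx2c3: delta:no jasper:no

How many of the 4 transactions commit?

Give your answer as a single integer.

tx367: all yes -> commit (commits=1)
tx91d: all yes -> commit (commits=2)
txb08: no from jasper -> abort (commits=2)
tx2c3: no from delta, jasper -> abort (commits=2)

Answer: 2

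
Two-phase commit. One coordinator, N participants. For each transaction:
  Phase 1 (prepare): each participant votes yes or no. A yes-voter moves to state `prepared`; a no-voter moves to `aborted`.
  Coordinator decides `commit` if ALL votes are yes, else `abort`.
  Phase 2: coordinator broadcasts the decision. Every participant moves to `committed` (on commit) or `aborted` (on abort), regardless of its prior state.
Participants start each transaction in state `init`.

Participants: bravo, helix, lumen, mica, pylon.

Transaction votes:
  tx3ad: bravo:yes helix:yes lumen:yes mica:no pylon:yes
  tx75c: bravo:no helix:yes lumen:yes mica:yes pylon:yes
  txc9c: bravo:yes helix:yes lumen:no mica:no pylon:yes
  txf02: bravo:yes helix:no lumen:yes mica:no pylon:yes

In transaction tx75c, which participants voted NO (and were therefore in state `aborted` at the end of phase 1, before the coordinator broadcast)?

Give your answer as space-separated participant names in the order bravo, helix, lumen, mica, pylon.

Answer: bravo

Derivation:
Txn tx75c phase 1: bravo no -> aborted; helix yes -> prepared; lumen yes -> prepared; mica yes -> prepared; pylon yes -> prepared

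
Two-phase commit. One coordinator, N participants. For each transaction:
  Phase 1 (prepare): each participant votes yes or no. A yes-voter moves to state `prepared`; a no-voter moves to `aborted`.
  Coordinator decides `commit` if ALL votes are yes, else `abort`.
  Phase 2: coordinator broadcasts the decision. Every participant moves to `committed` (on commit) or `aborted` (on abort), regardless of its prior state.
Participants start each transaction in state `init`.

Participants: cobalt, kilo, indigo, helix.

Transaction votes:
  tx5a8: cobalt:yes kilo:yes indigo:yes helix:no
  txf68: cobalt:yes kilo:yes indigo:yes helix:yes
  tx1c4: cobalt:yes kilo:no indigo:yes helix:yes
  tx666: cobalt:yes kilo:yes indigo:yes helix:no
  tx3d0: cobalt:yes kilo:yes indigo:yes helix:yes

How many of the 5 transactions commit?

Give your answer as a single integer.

Answer: 2

Derivation:
tx5a8: no from helix -> abort (commits=0)
txf68: all yes -> commit (commits=1)
tx1c4: no from kilo -> abort (commits=1)
tx666: no from helix -> abort (commits=1)
tx3d0: all yes -> commit (commits=2)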